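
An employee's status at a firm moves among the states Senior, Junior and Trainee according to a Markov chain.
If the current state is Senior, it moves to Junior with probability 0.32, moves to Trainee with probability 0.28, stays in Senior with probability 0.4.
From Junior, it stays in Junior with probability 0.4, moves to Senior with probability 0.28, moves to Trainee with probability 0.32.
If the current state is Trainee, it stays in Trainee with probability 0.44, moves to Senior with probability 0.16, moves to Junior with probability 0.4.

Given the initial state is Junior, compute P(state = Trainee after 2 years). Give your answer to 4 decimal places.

Sum over the intermediate state after 1 year:
P = P(Junior→Senior)·P(Senior→Trainee) + P(Junior→Junior)·P(Junior→Trainee) + P(Junior→Trainee)·P(Trainee→Trainee)
  = 0.28×0.28 + 0.4×0.32 + 0.32×0.44
  = 0.0784 + 0.1280 + 0.1408 = 0.3472

0.3472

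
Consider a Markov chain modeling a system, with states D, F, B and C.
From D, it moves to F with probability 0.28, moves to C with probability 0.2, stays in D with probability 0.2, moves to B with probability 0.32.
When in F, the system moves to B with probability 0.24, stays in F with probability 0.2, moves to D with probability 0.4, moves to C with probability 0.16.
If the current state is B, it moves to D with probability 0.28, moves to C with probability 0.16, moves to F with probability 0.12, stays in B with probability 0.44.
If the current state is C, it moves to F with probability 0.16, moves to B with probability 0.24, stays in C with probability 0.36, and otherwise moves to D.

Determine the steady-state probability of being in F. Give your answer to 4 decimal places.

0.1870

Let the stationary distribution be π with π = πP and π_1 + π_2 + π_3 + π_4 = 1.
π_1 = 0.2·π_1 + 0.4·π_2 + 0.28·π_3 + 0.24·π_4
π_2 = 0.28·π_1 + 0.2·π_2 + 0.12·π_3 + 0.16·π_4
π_3 = 0.32·π_1 + 0.24·π_2 + 0.44·π_3 + 0.24·π_4
Solving with the normalization constraint gives π = (0.2721, 0.1870, 0.3272, 0.2136).
So the stationary probability of F is 0.1870.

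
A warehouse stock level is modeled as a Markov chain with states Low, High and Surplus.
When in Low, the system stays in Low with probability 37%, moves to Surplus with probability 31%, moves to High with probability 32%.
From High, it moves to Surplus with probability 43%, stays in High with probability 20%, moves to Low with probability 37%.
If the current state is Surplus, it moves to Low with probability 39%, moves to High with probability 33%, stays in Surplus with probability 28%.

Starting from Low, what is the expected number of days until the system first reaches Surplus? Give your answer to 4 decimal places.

2.9046

Let t(s) be the expected number of days to first reach Surplus from state s, with t(Surplus) = 0. Conditioning on the first day:
t(Low) = 1 + 0.37·t(Low) + 0.32·t(High)
t(High) = 1 + 0.37·t(Low) + 0.2·t(High)
Solving: t(Low) = 2.9046, t(High) = 2.5934.
Expected days from Low to Surplus: 2.9046.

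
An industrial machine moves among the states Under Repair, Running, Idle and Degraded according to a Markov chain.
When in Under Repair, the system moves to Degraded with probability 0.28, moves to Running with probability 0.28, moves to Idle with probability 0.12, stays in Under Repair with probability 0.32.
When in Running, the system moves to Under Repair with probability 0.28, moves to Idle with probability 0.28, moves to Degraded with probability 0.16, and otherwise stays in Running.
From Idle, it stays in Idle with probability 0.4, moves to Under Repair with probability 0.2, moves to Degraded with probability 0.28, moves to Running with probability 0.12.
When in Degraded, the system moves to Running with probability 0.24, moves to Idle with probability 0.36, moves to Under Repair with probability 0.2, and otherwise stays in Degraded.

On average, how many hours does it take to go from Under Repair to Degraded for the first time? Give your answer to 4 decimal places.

3.9897

Let t(s) be the expected number of hours to first reach Degraded from state s, with t(Degraded) = 0. Conditioning on the first hour:
t(Under Repair) = 1 + 0.32·t(Under Repair) + 0.28·t(Running) + 0.12·t(Idle)
t(Running) = 1 + 0.28·t(Under Repair) + 0.28·t(Running) + 0.28·t(Idle)
t(Idle) = 1 + 0.2·t(Under Repair) + 0.12·t(Running) + 0.4·t(Idle)
Solving: t(Under Repair) = 3.9897, t(Running) = 4.4521, t(Idle) = 3.8870.
Expected hours from Under Repair to Degraded: 3.9897.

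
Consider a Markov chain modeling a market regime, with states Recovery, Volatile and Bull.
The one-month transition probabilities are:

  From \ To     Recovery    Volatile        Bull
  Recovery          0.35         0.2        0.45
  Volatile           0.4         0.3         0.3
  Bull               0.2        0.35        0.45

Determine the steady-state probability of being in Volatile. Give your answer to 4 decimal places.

0.2900

Let the stationary distribution be π with π = πP and π_1 + π_2 + π_3 = 1.
π_1 = 0.35·π_1 + 0.4·π_2 + 0.2·π_3
π_2 = 0.2·π_1 + 0.3·π_2 + 0.35·π_3
Solving with the normalization constraint gives π = (0.3035, 0.2900, 0.4065).
So the stationary probability of Volatile is 0.2900.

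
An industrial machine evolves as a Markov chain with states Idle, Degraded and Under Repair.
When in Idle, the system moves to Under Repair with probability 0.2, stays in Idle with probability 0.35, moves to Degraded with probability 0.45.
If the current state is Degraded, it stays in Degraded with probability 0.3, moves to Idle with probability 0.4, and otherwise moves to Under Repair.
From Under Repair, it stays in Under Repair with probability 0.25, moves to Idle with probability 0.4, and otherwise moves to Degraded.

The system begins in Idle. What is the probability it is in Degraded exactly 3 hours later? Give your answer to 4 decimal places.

Propagate the distribution vector 3 hours from Idle.
After 0 hours: (1.0000, 0.0000, 0.0000)
After 1 hour: (0.3500, 0.4500, 0.2000)
After 2 hours: (0.3825, 0.3625, 0.2550)
After 3 hours: (0.3809, 0.3701, 0.2490)
P(in Degraded after 3 hours) = 0.3701

0.3701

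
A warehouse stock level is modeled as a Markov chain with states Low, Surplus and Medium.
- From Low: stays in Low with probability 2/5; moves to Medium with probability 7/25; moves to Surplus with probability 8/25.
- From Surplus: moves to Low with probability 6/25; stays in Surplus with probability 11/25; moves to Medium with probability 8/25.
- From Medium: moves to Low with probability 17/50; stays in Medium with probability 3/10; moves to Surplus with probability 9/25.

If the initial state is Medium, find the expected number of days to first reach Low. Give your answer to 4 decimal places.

Let t(s) be the expected number of days to first reach Low from state s, with t(Low) = 0. Conditioning on the first day:
t(Surplus) = 1 + 0.44·t(Surplus) + 0.32·t(Medium)
t(Medium) = 1 + 0.36·t(Surplus) + 0.3·t(Medium)
Solving: t(Surplus) = 3.6850, t(Medium) = 3.3237.
Expected days from Medium to Low: 3.3237.

3.3237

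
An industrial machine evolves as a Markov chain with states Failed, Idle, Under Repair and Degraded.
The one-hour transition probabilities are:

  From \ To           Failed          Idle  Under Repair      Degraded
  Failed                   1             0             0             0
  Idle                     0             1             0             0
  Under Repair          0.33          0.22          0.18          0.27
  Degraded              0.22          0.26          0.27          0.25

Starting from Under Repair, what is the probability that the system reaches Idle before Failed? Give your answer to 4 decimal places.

0.4339

Let h(s) be the probability of absorption at Idle starting from transient state s. Then h(Idle) = 1 and h(Failed) = 0. By first-step analysis:
h(Under Repair) = 0.33·0 + 0.22·1 + 0.18·h(Under Repair) + 0.27·h(Degraded)
h(Degraded) = 0.22·0 + 0.26·1 + 0.27·h(Under Repair) + 0.25·h(Degraded)
Solving: h(Under Repair) = 0.4339, h(Degraded) = 0.5029.
Starting from Under Repair, the probability is 0.4339.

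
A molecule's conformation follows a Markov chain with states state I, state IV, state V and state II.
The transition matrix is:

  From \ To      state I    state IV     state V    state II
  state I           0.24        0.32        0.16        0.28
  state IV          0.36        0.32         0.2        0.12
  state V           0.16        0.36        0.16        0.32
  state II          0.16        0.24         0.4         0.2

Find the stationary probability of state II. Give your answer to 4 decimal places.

Let the stationary distribution be π with π = πP and π_1 + π_2 + π_3 + π_4 = 1.
π_1 = 0.24·π_1 + 0.36·π_2 + 0.16·π_3 + 0.16·π_4
π_2 = 0.32·π_1 + 0.32·π_2 + 0.36·π_3 + 0.24·π_4
π_3 = 0.16·π_1 + 0.2·π_2 + 0.16·π_3 + 0.4·π_4
Solving with the normalization constraint gives π = (0.2416, 0.3113, 0.2256, 0.2215).
So the stationary probability of state II is 0.2215.

0.2215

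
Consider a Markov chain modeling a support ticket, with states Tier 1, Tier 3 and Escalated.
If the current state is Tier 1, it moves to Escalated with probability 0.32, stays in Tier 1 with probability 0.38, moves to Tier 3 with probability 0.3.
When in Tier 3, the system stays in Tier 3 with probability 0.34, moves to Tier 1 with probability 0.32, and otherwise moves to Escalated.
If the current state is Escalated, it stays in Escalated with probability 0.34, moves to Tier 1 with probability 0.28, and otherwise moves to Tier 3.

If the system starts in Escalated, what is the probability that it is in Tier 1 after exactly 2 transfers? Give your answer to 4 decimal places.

Sum over the intermediate state after 1 transfer:
P = P(Escalated→Tier 1)·P(Tier 1→Tier 1) + P(Escalated→Tier 3)·P(Tier 3→Tier 1) + P(Escalated→Escalated)·P(Escalated→Tier 1)
  = 0.28×0.38 + 0.38×0.32 + 0.34×0.28
  = 0.1064 + 0.1216 + 0.0952 = 0.3232

0.3232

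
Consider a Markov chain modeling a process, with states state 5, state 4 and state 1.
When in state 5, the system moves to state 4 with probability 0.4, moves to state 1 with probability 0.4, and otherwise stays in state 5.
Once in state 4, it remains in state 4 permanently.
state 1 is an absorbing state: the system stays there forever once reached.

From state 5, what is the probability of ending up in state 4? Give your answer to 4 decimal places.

0.5000

Let h(s) be the probability of absorption at state 4 starting from transient state s. Then h(state 4) = 1 and h(state 1) = 0. By first-step analysis:
h(state 5) = 0.2·h(state 5) + 0.4·1 + 0.4·0
Solving: h(state 5) = 0.5000.
Starting from state 5, the probability is 0.5000.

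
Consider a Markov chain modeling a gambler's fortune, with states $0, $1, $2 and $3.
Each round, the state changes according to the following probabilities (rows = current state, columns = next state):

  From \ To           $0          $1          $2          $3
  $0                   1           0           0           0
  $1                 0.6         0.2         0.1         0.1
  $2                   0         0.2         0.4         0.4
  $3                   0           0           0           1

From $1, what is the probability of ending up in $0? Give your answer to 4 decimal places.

Let h(s) be the probability of absorption at $0 starting from transient state s. Then h($0) = 1 and h($3) = 0. By first-step analysis:
h($1) = 0.6·1 + 0.2·h($1) + 0.1·h($2) + 0.1·0
h($2) = 0.2·h($1) + 0.4·h($2) + 0.4·0
Solving: h($1) = 0.7826, h($2) = 0.2609.
Starting from $1, the probability is 0.7826.

0.7826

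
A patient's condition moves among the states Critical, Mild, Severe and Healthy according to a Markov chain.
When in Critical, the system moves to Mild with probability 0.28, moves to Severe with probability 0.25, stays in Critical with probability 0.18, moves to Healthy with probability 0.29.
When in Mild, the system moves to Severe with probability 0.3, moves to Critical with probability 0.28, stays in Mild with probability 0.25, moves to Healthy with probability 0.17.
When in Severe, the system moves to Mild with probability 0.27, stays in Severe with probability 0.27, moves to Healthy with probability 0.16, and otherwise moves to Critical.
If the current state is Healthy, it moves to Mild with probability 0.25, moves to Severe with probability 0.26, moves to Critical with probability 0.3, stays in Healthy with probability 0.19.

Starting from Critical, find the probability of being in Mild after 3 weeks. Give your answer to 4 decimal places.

Propagate the distribution vector 3 weeks from Critical.
After 0 weeks: (1.0000, 0.0000, 0.0000, 0.0000)
After 1 week: (0.1800, 0.2800, 0.2500, 0.2900)
After 2 weeks: (0.2728, 0.2604, 0.2719, 0.1949)
After 3 weeks: (0.2621, 0.2636, 0.2704, 0.2039)
P(in Mild after 3 weeks) = 0.2636

0.2636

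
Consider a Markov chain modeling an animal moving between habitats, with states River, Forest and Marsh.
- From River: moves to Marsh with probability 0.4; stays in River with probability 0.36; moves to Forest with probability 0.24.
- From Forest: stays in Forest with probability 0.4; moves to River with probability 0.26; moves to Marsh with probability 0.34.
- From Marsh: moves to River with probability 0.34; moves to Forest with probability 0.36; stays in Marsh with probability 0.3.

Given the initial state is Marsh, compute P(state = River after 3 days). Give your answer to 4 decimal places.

0.3197

Propagate the distribution vector 3 days from Marsh.
After 0 days: (0.0000, 0.0000, 1.0000)
After 1 day: (0.3400, 0.3600, 0.3000)
After 2 days: (0.3180, 0.3336, 0.3484)
After 3 days: (0.3197, 0.3352, 0.3451)
P(in River after 3 days) = 0.3197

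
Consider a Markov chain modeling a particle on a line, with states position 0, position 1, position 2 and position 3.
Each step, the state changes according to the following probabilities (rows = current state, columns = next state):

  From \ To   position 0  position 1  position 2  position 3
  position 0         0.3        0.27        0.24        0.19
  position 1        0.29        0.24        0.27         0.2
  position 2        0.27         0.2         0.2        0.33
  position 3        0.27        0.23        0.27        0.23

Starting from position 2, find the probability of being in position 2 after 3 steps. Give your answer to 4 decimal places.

0.2442

Propagate the distribution vector 3 steps from position 2.
After 0 steps: (0.0000, 0.0000, 1.0000, 0.0000)
After 1 step: (0.2700, 0.2000, 0.2000, 0.3300)
After 2 steps: (0.2821, 0.2368, 0.2479, 0.2332)
After 3 steps: (0.2832, 0.2362, 0.2442, 0.2364)
P(in position 2 after 3 steps) = 0.2442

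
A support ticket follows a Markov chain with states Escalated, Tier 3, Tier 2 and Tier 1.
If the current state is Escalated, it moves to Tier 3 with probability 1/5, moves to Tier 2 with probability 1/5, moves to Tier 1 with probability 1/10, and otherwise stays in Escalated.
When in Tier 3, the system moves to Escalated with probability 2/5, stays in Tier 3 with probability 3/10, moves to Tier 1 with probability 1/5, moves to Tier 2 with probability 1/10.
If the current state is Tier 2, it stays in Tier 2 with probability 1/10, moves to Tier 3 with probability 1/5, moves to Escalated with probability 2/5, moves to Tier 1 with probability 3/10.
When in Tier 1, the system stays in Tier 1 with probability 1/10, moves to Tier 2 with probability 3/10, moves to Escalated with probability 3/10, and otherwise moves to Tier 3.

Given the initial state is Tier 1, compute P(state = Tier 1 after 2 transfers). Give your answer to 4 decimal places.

0.1900

Propagate the distribution vector 2 transfers from Tier 1.
After 0 transfers: (0.0000, 0.0000, 0.0000, 1.0000)
After 1 transfer: (0.3000, 0.3000, 0.3000, 0.1000)
After 2 transfers: (0.4200, 0.2400, 0.1500, 0.1900)
P(in Tier 1 after 2 transfers) = 0.1900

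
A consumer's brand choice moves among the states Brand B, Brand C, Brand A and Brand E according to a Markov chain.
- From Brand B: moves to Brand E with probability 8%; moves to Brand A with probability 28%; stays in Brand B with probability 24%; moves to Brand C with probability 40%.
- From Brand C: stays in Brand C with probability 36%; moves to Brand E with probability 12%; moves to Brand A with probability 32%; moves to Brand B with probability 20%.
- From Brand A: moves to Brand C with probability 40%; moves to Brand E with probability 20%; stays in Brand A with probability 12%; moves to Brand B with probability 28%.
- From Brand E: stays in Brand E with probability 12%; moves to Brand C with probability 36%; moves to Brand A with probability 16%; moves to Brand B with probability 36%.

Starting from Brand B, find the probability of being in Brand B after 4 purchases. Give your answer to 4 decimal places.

Propagate the distribution vector 4 purchases from Brand B.
After 0 purchases: (1.0000, 0.0000, 0.0000, 0.0000)
After 1 purchase: (0.2400, 0.4000, 0.2800, 0.0800)
After 2 purchases: (0.2448, 0.3808, 0.2416, 0.1328)
After 3 purchases: (0.2504, 0.3795, 0.2406, 0.1295)
After 4 purchases: (0.2500, 0.3796, 0.2411, 0.1292)
P(in Brand B after 4 purchases) = 0.2500

0.2500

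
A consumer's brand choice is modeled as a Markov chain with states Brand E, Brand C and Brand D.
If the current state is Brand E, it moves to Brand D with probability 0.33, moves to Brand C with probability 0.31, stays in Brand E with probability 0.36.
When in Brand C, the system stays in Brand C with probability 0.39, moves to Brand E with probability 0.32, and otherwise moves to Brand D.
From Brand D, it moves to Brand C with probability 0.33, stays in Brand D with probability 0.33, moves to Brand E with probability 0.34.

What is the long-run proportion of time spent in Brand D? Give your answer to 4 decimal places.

Let the stationary distribution be π with π = πP and π_1 + π_2 + π_3 = 1.
π_1 = 0.36·π_1 + 0.32·π_2 + 0.34·π_3
π_2 = 0.31·π_1 + 0.39·π_2 + 0.33·π_3
Solving with the normalization constraint gives π = (0.3399, 0.3438, 0.3162).
So the stationary probability of Brand D is 0.3162.

0.3162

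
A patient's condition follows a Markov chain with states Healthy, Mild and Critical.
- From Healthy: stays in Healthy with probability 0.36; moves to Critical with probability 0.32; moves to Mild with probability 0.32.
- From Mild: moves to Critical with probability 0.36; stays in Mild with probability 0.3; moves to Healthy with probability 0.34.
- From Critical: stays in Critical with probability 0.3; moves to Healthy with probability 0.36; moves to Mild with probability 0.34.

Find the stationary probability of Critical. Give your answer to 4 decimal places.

0.3263

Let the stationary distribution be π with π = πP and π_1 + π_2 + π_3 = 1.
π_1 = 0.36·π_1 + 0.34·π_2 + 0.36·π_3
π_2 = 0.32·π_1 + 0.3·π_2 + 0.34·π_3
Solving with the normalization constraint gives π = (0.3536, 0.3201, 0.3263).
So the stationary probability of Critical is 0.3263.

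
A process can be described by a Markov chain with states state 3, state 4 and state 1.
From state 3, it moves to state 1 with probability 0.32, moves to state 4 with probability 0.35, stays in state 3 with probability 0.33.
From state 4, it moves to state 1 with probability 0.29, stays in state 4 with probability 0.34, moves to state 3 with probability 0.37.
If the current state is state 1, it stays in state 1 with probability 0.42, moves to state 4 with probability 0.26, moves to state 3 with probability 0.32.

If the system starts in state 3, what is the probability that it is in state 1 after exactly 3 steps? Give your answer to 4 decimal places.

0.3446

Propagate the distribution vector 3 steps from state 3.
After 0 steps: (1.0000, 0.0000, 0.0000)
After 1 step: (0.3300, 0.3500, 0.3200)
After 2 steps: (0.3408, 0.3177, 0.3415)
After 3 steps: (0.3393, 0.3161, 0.3446)
P(in state 1 after 3 steps) = 0.3446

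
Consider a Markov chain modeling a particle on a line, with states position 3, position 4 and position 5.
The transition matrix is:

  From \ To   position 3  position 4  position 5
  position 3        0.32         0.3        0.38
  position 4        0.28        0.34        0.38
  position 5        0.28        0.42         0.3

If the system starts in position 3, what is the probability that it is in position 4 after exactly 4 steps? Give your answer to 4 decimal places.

Propagate the distribution vector 4 steps from position 3.
After 0 steps: (1.0000, 0.0000, 0.0000)
After 1 step: (0.3200, 0.3000, 0.3800)
After 2 steps: (0.2928, 0.3576, 0.3496)
After 3 steps: (0.2917, 0.3563, 0.3520)
After 4 steps: (0.2917, 0.3565, 0.3518)
P(in position 4 after 4 steps) = 0.3565

0.3565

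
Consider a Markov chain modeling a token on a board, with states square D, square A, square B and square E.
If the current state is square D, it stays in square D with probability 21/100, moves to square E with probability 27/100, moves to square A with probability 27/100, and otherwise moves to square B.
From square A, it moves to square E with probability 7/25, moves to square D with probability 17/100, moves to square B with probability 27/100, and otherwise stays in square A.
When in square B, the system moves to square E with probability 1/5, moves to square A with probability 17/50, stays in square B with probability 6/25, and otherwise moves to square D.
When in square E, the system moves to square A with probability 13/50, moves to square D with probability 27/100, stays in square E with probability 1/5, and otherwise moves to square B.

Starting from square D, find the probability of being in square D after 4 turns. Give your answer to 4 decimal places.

Propagate the distribution vector 4 turns from square D.
After 0 turns: (1.0000, 0.0000, 0.0000, 0.0000)
After 1 turn: (0.2100, 0.2700, 0.2500, 0.2700)
After 2 turns: (0.2179, 0.2875, 0.2583, 0.2363)
After 3 turns: (0.2153, 0.2886, 0.2579, 0.2383)
After 4 turns: (0.2153, 0.2886, 0.2580, 0.2382)
P(in square D after 4 turns) = 0.2153

0.2153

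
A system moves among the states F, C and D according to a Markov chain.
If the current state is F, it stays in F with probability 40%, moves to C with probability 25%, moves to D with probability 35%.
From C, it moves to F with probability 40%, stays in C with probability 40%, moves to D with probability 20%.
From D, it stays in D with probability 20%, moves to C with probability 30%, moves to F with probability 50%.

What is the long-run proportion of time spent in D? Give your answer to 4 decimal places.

0.2640

Let the stationary distribution be π with π = πP and π_1 + π_2 + π_3 = 1.
π_1 = 0.4·π_1 + 0.4·π_2 + 0.5·π_3
π_2 = 0.25·π_1 + 0.4·π_2 + 0.3·π_3
Solving with the normalization constraint gives π = (0.4264, 0.3096, 0.2640).
So the stationary probability of D is 0.2640.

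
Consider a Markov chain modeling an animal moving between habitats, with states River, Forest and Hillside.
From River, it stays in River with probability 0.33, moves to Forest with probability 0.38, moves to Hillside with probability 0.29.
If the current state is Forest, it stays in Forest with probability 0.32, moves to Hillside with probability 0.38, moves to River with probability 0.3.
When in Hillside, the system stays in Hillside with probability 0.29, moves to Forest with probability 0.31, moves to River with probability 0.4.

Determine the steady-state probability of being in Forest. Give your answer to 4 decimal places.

0.3373

Let the stationary distribution be π with π = πP and π_1 + π_2 + π_3 = 1.
π_1 = 0.33·π_1 + 0.3·π_2 + 0.4·π_3
π_2 = 0.38·π_1 + 0.32·π_2 + 0.31·π_3
Solving with the normalization constraint gives π = (0.3423, 0.3373, 0.3204).
So the stationary probability of Forest is 0.3373.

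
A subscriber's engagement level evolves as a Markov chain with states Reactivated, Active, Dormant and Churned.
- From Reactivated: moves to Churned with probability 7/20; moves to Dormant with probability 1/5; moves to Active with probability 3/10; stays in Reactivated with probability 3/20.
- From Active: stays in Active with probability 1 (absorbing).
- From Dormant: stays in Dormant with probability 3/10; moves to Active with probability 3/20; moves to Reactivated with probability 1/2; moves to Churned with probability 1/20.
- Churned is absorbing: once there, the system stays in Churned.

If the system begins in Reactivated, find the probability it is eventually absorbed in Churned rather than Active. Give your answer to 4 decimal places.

Let h(s) be the probability of absorption at Churned starting from transient state s. Then h(Churned) = 1 and h(Active) = 0. By first-step analysis:
h(Reactivated) = 0.15·h(Reactivated) + 0.3·0 + 0.2·h(Dormant) + 0.35·1
h(Dormant) = 0.5·h(Reactivated) + 0.15·0 + 0.3·h(Dormant) + 0.05·1
Solving: h(Reactivated) = 0.5152, h(Dormant) = 0.4394.
Starting from Reactivated, the probability is 0.5152.

0.5152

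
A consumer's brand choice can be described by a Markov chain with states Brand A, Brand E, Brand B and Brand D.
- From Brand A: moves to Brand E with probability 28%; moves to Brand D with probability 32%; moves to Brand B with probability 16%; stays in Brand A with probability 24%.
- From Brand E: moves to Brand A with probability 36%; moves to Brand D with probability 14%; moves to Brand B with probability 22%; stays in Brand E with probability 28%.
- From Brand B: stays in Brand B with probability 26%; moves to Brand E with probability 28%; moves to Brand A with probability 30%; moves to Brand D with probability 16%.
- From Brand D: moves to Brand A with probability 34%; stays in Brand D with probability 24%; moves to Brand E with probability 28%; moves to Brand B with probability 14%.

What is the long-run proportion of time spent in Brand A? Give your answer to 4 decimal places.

Let the stationary distribution be π with π = πP and π_1 + π_2 + π_3 + π_4 = 1.
π_1 = 0.24·π_1 + 0.36·π_2 + 0.3·π_3 + 0.34·π_4
π_2 = 0.28·π_1 + 0.28·π_2 + 0.28·π_3 + 0.28·π_4
π_3 = 0.16·π_1 + 0.22·π_2 + 0.26·π_3 + 0.14·π_4
Solving with the normalization constraint gives π = (0.3072, 0.2800, 0.1915, 0.2213).
So the stationary probability of Brand A is 0.3072.

0.3072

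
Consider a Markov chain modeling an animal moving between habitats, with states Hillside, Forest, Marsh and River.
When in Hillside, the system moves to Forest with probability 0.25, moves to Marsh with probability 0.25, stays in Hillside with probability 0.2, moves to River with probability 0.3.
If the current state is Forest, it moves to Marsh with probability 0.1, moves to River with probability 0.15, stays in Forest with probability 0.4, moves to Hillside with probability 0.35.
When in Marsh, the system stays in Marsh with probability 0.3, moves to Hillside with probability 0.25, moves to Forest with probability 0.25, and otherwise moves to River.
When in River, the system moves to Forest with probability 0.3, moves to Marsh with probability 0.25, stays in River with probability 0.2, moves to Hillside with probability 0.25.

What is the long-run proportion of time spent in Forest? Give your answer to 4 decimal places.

Let the stationary distribution be π with π = πP and π_1 + π_2 + π_3 + π_4 = 1.
π_1 = 0.2·π_1 + 0.35·π_2 + 0.25·π_3 + 0.25·π_4
π_2 = 0.25·π_1 + 0.4·π_2 + 0.25·π_3 + 0.3·π_4
π_3 = 0.25·π_1 + 0.1·π_2 + 0.3·π_3 + 0.25·π_4
Solving with the normalization constraint gives π = (0.2673, 0.3066, 0.2148, 0.2114).
So the stationary probability of Forest is 0.3066.

0.3066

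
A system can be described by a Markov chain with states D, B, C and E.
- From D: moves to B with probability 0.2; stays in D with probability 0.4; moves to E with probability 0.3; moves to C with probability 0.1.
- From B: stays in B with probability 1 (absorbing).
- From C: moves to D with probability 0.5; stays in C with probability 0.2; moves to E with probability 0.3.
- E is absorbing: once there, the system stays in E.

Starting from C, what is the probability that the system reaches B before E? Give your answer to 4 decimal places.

0.2326

Let h(s) be the probability of absorption at B starting from transient state s. Then h(B) = 1 and h(E) = 0. By first-step analysis:
h(D) = 0.4·h(D) + 0.2·1 + 0.1·h(C) + 0.3·0
h(C) = 0.5·h(D) + 0.2·h(C) + 0.3·0
Solving: h(D) = 0.3721, h(C) = 0.2326.
Starting from C, the probability is 0.2326.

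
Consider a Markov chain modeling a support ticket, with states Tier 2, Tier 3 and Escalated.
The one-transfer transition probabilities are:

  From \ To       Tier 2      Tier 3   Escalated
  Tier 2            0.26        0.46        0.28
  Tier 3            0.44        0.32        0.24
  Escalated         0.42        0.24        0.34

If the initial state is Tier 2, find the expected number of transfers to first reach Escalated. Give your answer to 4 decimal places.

3.7899

Let t(s) be the expected number of transfers to first reach Escalated from state s, with t(Escalated) = 0. Conditioning on the first transfer:
t(Tier 2) = 1 + 0.26·t(Tier 2) + 0.46·t(Tier 3)
t(Tier 3) = 1 + 0.44·t(Tier 2) + 0.32·t(Tier 3)
Solving: t(Tier 2) = 3.7899, t(Tier 3) = 3.9229.
Expected transfers from Tier 2 to Escalated: 3.7899.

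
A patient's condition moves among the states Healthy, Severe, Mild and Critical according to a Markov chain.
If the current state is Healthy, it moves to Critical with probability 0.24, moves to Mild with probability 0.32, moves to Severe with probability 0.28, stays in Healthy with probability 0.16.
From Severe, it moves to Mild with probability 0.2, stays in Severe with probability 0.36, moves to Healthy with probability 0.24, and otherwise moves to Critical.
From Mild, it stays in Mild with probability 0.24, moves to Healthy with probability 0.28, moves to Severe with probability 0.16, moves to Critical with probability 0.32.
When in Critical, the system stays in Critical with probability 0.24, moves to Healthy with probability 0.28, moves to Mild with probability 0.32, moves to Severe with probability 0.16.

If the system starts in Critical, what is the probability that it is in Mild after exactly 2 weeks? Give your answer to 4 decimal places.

0.2752

Propagate the distribution vector 2 weeks from Critical.
After 0 weeks: (0.0000, 0.0000, 0.0000, 1.0000)
After 1 week: (0.2800, 0.1600, 0.3200, 0.2400)
After 2 weeks: (0.2400, 0.2256, 0.2752, 0.2592)
P(in Mild after 2 weeks) = 0.2752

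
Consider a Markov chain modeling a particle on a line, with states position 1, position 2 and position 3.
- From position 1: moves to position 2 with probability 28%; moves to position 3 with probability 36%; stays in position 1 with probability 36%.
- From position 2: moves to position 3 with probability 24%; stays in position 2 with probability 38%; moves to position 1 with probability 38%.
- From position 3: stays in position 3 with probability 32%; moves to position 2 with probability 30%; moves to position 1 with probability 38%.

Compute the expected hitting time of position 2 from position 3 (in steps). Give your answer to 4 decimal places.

Let t(s) be the expected number of steps to first reach position 2 from state s, with t(position 2) = 0. Conditioning on the first step:
t(position 1) = 1 + 0.36·t(position 1) + 0.36·t(position 3)
t(position 3) = 1 + 0.38·t(position 1) + 0.32·t(position 3)
Solving: t(position 1) = 3.4853, t(position 3) = 3.4182.
Expected steps from position 3 to position 2: 3.4182.

3.4182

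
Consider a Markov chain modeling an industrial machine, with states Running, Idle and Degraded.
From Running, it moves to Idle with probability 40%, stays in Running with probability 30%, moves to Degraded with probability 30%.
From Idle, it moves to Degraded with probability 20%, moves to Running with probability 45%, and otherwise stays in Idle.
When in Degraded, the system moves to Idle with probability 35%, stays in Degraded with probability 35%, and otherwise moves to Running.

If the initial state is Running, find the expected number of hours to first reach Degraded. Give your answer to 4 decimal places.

Let t(s) be the expected number of hours to first reach Degraded from state s, with t(Degraded) = 0. Conditioning on the first hour:
t(Running) = 1 + 0.3·t(Running) + 0.4·t(Idle)
t(Idle) = 1 + 0.45·t(Running) + 0.35·t(Idle)
Solving: t(Running) = 3.8182, t(Idle) = 4.1818.
Expected hours from Running to Degraded: 3.8182.

3.8182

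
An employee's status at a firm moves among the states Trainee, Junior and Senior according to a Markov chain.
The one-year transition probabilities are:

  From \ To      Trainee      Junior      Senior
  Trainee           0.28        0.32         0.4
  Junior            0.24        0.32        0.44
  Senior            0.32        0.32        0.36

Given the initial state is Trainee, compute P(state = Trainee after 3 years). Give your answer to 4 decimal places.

Propagate the distribution vector 3 years from Trainee.
After 0 years: (1.0000, 0.0000, 0.0000)
After 1 year: (0.2800, 0.3200, 0.4000)
After 2 years: (0.2832, 0.3200, 0.3968)
After 3 years: (0.2831, 0.3200, 0.3969)
P(in Trainee after 3 years) = 0.2831

0.2831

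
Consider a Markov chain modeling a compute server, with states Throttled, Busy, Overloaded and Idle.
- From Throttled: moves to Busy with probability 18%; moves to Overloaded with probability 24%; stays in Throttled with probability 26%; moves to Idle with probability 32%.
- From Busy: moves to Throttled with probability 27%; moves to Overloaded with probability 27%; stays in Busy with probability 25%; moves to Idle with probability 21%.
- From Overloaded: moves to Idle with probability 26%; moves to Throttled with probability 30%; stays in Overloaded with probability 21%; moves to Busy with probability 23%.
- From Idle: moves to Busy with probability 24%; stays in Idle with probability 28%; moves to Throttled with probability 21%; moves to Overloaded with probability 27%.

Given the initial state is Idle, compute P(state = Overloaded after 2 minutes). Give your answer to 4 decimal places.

Propagate the distribution vector 2 minutes from Idle.
After 0 minutes: (0.0000, 0.0000, 0.0000, 1.0000)
After 1 minute: (0.2100, 0.2400, 0.2700, 0.2800)
After 2 minutes: (0.2592, 0.2271, 0.2475, 0.2662)
P(in Overloaded after 2 minutes) = 0.2475

0.2475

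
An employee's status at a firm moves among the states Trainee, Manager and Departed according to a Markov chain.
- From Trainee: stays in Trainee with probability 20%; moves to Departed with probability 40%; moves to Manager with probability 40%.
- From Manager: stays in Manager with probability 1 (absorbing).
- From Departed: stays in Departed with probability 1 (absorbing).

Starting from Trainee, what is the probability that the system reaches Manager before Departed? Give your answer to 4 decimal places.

Let h(s) be the probability of absorption at Manager starting from transient state s. Then h(Manager) = 1 and h(Departed) = 0. By first-step analysis:
h(Trainee) = 0.2·h(Trainee) + 0.4·1 + 0.4·0
Solving: h(Trainee) = 0.5000.
Starting from Trainee, the probability is 0.5000.

0.5000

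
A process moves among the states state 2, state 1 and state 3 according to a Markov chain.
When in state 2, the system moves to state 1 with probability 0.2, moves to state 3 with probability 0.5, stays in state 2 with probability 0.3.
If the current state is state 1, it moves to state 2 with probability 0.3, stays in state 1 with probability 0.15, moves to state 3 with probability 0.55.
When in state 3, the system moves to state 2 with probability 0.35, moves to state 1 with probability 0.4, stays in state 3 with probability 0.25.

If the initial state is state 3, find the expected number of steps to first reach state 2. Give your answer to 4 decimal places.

2.9940

Let t(s) be the expected number of steps to first reach state 2 from state s, with t(state 2) = 0. Conditioning on the first step:
t(state 1) = 1 + 0.15·t(state 1) + 0.55·t(state 3)
t(state 3) = 1 + 0.4·t(state 1) + 0.25·t(state 3)
Solving: t(state 1) = 3.1138, t(state 3) = 2.9940.
Expected steps from state 3 to state 2: 2.9940.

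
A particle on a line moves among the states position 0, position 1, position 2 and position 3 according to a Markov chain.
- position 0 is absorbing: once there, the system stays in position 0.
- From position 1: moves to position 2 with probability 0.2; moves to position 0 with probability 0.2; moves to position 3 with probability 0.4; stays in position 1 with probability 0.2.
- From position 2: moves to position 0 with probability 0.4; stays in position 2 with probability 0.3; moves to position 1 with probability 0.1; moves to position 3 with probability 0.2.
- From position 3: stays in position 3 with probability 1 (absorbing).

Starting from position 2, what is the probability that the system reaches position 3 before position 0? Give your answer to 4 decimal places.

0.3704

Let h(s) be the probability of absorption at position 3 starting from transient state s. Then h(position 3) = 1 and h(position 0) = 0. By first-step analysis:
h(position 1) = 0.2·0 + 0.2·h(position 1) + 0.2·h(position 2) + 0.4·1
h(position 2) = 0.4·0 + 0.1·h(position 1) + 0.3·h(position 2) + 0.2·1
Solving: h(position 1) = 0.5926, h(position 2) = 0.3704.
Starting from position 2, the probability is 0.3704.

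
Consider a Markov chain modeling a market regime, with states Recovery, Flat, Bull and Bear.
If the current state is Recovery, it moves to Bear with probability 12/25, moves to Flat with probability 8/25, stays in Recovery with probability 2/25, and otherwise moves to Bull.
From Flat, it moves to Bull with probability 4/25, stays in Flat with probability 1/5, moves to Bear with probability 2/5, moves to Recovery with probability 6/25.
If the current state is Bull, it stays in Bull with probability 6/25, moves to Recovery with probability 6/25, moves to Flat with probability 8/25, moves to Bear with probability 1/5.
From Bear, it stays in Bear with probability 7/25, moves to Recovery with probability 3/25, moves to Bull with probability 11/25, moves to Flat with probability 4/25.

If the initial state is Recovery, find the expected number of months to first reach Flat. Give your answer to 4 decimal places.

Let t(s) be the expected number of months to first reach Flat from state s, with t(Flat) = 0. Conditioning on the first month:
t(Recovery) = 1 + 0.08·t(Recovery) + 0.12·t(Bull) + 0.48·t(Bear)
t(Bull) = 1 + 0.24·t(Recovery) + 0.24·t(Bull) + 0.2·t(Bear)
t(Bear) = 1 + 0.12·t(Recovery) + 0.44·t(Bull) + 0.28·t(Bear)
Solving: t(Recovery) = 3.7637, t(Bull) = 3.6165, t(Bear) = 4.2262.
Expected months from Recovery to Flat: 3.7637.

3.7637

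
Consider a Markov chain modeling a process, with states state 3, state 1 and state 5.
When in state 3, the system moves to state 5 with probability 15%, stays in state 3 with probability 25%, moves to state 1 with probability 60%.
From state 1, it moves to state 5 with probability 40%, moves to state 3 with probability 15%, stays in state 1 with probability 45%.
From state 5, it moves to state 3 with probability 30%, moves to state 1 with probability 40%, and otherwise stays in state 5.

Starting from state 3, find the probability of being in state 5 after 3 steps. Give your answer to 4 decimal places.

Propagate the distribution vector 3 steps from state 3.
After 0 steps: (1.0000, 0.0000, 0.0000)
After 1 step: (0.2500, 0.6000, 0.1500)
After 2 steps: (0.1975, 0.4800, 0.3225)
After 3 steps: (0.2181, 0.4635, 0.3184)
P(in state 5 after 3 steps) = 0.3184

0.3184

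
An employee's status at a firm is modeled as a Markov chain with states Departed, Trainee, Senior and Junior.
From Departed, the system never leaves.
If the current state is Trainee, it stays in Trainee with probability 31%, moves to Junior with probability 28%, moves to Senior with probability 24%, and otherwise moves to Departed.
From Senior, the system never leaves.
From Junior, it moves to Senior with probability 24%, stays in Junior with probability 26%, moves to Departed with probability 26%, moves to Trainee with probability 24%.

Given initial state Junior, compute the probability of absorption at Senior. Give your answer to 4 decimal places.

Let h(s) be the probability of absorption at Senior starting from transient state s. Then h(Senior) = 1 and h(Departed) = 0. By first-step analysis:
h(Trainee) = 0.17·0 + 0.31·h(Trainee) + 0.24·1 + 0.28·h(Junior)
h(Junior) = 0.26·0 + 0.24·h(Trainee) + 0.24·1 + 0.26·h(Junior)
Solving: h(Trainee) = 0.5521, h(Junior) = 0.5034.
Starting from Junior, the probability is 0.5034.

0.5034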